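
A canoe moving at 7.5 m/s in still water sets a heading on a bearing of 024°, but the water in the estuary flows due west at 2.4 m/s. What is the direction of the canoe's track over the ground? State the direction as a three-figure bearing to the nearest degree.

Taking east as x and north as y: velocity relative to the water = (3.051, 6.852) m/s; the water relative to ground = (-2.400, 0.000) m/s.
Velocity relative to ground = (3.051, 6.852) + (-2.400, 0.000) = (0.651, 6.852) m/s.
Bearing = atan2(0.65, 6.85) = 5.42° clockwise from north.

005°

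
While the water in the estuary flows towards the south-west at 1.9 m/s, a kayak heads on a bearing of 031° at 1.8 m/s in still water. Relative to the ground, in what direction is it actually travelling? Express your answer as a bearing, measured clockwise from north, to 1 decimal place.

295.6°

Taking east as x and north as y: velocity relative to the water = (0.927, 1.543) m/s; the water relative to ground = (-1.344, -1.344) m/s.
Velocity relative to ground = (0.927, 1.543) + (-1.344, -1.344) = (-0.416, 0.199) m/s.
Bearing = atan2(-0.42, 0.20) = 295.59° clockwise from north.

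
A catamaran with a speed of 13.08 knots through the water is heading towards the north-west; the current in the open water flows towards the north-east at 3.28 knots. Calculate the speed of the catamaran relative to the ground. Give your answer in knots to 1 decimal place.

Taking east as x and north as y: velocity relative to the water = (-9.249, 9.249) knots; the water relative to ground = (2.319, 2.319) knots.
Velocity relative to ground = (-9.249, 9.249) + (2.319, 2.319) = (-6.930, 11.568) knots.
Speed = |(-6.930, 11.568)| = 13.485 knots.

13.5 knots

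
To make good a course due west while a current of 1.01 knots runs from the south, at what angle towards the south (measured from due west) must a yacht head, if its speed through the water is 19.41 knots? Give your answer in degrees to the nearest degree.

The current pushes perpendicular to the desired track; the heading must have a component into the current equal to 1.01 knots: 19.41 sin θ = 1.01.
sin θ = 0.0520, so θ = 2.983°.

3°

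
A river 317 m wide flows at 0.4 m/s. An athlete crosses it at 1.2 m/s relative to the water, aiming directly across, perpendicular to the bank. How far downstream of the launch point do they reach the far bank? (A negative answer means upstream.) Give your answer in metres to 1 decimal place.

105.7 m

Perpendicular speed = 1.200 m/s; crossing time = 317 / 1.200 = 264.167 s.
Net downstream speed = 0.400 m/s.
Drift = 0.400 × 264.167 = 105.667 m (downstream).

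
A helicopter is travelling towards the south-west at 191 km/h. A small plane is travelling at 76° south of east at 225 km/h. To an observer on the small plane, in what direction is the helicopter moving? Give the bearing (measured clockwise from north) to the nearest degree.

294°

Taking east as x and north as y: helicopter velocity = (-135.057, -135.057) km/h; small plane velocity = (54.432, -218.317) km/h.
Velocity of helicopter relative to small plane = (-135.057, -135.057) − (54.432, -218.317) = (-189.490, 83.259) km/h.
Bearing = atan2(-189.49, 83.26) = 293.72° clockwise from north.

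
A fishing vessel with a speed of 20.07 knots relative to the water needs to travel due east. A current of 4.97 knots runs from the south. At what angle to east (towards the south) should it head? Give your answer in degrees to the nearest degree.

14°

The current pushes perpendicular to the desired track; the heading must have a component into the current equal to 4.97 knots: 20.07 sin θ = 4.97.
sin θ = 0.2476, so θ = 14.338°.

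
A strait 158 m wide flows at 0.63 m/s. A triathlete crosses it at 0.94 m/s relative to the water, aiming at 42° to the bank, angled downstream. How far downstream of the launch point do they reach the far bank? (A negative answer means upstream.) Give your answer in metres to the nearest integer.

Perpendicular speed = 0.629 m/s; crossing time = 158 / 0.629 = 251.199 s.
Net downstream speed = 1.329 m/s.
Drift = 1.329 × 251.199 = 333.732 m (downstream).

334 m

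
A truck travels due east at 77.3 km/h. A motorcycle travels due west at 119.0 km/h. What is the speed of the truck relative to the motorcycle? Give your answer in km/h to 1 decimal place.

Taking east as x and north as y: truck velocity = (77.300, 0.000) km/h; motorcycle velocity = (-119.000, 0.000) km/h.
Velocity of truck relative to motorcycle = (77.300, 0.000) − (-119.000, 0.000) = (196.300, 0.000) km/h.
Magnitude = |(196.300, 0.000)| = 196.300 km/h.

196.3 km/h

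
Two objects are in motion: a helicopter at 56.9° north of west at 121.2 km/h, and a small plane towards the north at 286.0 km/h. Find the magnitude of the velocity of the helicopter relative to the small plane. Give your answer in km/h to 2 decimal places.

195.98 km/h

Taking east as x and north as y: helicopter velocity = (-66.188, 101.532) km/h; small plane velocity = (0.000, 286.000) km/h.
Velocity of helicopter relative to small plane = (-66.188, 101.532) − (0.000, 286.000) = (-66.188, -184.468) km/h.
Magnitude = |(-66.188, -184.468)| = 195.983 km/h.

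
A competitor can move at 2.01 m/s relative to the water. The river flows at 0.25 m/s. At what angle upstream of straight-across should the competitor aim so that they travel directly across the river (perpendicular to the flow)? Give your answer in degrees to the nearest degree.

7°

To cancel the current, the upstream component of the competitor's velocity must equal the flow: 2.01 sin θ = 0.25.
sin θ = 0.25 / 2.01 = 0.1244.
θ = arcsin(0.1244) = 7.145°.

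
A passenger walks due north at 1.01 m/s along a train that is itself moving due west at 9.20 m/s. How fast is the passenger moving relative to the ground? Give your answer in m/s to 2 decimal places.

9.26 m/s

Taking east as x and north as y: train velocity = (-9.200, 0.000) m/s; passenger velocity relative to train = (0.000, 1.010) m/s.
Velocity relative to ground = (-9.200, 0.000) + (0.000, 1.010) = (-9.200, 1.010) m/s.
Speed = |(-9.200, 1.010)| = 9.255 m/s.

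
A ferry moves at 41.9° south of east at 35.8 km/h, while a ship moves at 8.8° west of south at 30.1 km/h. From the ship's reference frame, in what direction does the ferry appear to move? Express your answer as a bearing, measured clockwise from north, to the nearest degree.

Taking east as x and north as y: ferry velocity = (26.646, -23.908) km/h; ship velocity = (-4.605, -29.746) km/h.
Velocity of ferry relative to ship = (26.646, -23.908) − (-4.605, -29.746) = (31.251, 5.837) km/h.
Bearing = atan2(31.25, 5.84) = 79.42° clockwise from north.

079°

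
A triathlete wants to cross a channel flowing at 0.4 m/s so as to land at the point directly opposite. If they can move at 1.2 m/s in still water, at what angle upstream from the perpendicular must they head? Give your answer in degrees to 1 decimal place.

To cancel the current, the upstream component of the triathlete's velocity must equal the flow: 1.2 sin θ = 0.4.
sin θ = 0.4 / 1.2 = 0.3333.
θ = arcsin(0.3333) = 19.471°.

19.5°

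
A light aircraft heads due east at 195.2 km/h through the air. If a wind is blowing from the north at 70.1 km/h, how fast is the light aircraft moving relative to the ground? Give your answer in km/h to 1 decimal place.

Taking east as x and north as y: velocity relative to the air = (195.200, 0.000) km/h; the air relative to ground = (0.000, -70.100) km/h.
Velocity relative to ground = (195.200, 0.000) + (0.000, -70.100) = (195.200, -70.100) km/h.
Speed = |(195.200, -70.100)| = 207.406 km/h.

207.4 km/h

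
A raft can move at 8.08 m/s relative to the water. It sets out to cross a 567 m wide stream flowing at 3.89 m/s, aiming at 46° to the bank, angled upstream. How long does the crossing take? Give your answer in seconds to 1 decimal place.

97.6 s

The component of the raft's velocity perpendicular to the bank is 8.08 × sin 46° = 5.812 m/s.
The current is parallel to the bank, so it does not affect the crossing time.
Time = 567 / 5.812 = 97.552 s.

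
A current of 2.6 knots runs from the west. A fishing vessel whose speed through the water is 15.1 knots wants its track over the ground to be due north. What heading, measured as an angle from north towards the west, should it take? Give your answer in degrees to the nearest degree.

10°

The current pushes perpendicular to the desired track; the heading must have a component into the current equal to 2.6 knots: 15.1 sin θ = 2.6.
sin θ = 0.1722, so θ = 9.915°.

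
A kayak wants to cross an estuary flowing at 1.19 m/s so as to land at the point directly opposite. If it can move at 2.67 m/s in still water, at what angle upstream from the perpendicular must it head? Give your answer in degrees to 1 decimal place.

26.5°

To cancel the current, the upstream component of the kayak's velocity must equal the flow: 2.67 sin θ = 1.19.
sin θ = 1.19 / 2.67 = 0.4457.
θ = arcsin(0.4457) = 26.468°.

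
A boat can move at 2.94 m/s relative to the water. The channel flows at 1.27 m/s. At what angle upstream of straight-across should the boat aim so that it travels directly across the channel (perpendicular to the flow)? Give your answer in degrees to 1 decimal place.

To cancel the current, the upstream component of the boat's velocity must equal the flow: 2.94 sin θ = 1.27.
sin θ = 1.27 / 2.94 = 0.4320.
θ = arcsin(0.4320) = 25.593°.

25.6°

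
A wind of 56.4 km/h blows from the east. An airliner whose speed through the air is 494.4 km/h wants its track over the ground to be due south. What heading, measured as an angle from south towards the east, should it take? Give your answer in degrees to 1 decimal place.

The wind pushes perpendicular to the desired track; the heading must have a component into the wind equal to 56.4 km/h: 494.4 sin θ = 56.4.
sin θ = 0.1141, so θ = 6.550°.

6.6°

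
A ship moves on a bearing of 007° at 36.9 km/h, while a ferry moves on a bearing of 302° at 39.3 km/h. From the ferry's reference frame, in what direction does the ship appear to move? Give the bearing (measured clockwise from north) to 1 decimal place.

067.3°

Taking east as x and north as y: ship velocity = (4.497, 36.625) km/h; ferry velocity = (-33.328, 20.826) km/h.
Velocity of ship relative to ferry = (4.497, 36.625) − (-33.328, 20.826) = (37.825, 15.799) km/h.
Bearing = atan2(37.83, 15.80) = 67.33° clockwise from north.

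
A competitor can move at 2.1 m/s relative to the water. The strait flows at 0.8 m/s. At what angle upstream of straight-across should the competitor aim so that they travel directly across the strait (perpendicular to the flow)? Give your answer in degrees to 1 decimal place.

22.4°

To cancel the current, the upstream component of the competitor's velocity must equal the flow: 2.1 sin θ = 0.8.
sin θ = 0.8 / 2.1 = 0.3810.
θ = arcsin(0.3810) = 22.393°.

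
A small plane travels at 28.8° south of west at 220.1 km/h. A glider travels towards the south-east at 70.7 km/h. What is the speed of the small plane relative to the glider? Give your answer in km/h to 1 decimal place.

249.2 km/h

Taking east as x and north as y: small plane velocity = (-192.875, -106.034) km/h; glider velocity = (49.992, -49.992) km/h.
Velocity of small plane relative to glider = (-192.875, -106.034) − (49.992, -49.992) = (-242.868, -56.042) km/h.
Magnitude = |(-242.868, -56.042)| = 249.249 km/h.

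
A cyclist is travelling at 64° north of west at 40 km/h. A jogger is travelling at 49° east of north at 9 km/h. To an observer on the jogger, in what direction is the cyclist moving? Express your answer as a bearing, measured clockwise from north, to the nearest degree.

321°

Taking east as x and north as y: cyclist velocity = (-17.535, 35.952) km/h; jogger velocity = (6.792, 5.905) km/h.
Velocity of cyclist relative to jogger = (-17.535, 35.952) − (6.792, 5.905) = (-24.327, 30.047) km/h.
Bearing = atan2(-24.33, 30.05) = 321.01° clockwise from north.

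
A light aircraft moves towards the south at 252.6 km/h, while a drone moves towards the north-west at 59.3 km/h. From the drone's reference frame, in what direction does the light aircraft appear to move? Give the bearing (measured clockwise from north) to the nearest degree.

172°

Taking east as x and north as y: light aircraft velocity = (0.000, -252.600) km/h; drone velocity = (-41.931, 41.931) km/h.
Velocity of light aircraft relative to drone = (0.000, -252.600) − (-41.931, 41.931) = (41.931, -294.531) km/h.
Bearing = atan2(41.93, -294.53) = 171.90° clockwise from north.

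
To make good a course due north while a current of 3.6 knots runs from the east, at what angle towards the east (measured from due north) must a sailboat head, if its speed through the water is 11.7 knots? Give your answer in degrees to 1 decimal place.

The current pushes perpendicular to the desired track; the heading must have a component into the current equal to 3.6 knots: 11.7 sin θ = 3.6.
sin θ = 0.3077, so θ = 17.920°.

17.9°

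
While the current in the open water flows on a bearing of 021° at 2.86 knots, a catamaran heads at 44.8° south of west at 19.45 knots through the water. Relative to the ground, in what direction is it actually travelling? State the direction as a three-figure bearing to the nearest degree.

Taking east as x and north as y: velocity relative to the water = (-13.801, -13.705) knots; the water relative to ground = (1.025, 2.670) knots.
Velocity relative to ground = (-13.801, -13.705) + (1.025, 2.670) = (-12.776, -11.035) knots.
Bearing = atan2(-12.78, -11.04) = 229.18° clockwise from north.

229°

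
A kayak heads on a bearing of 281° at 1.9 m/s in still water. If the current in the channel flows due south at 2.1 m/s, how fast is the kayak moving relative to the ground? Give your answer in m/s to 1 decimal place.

Taking east as x and north as y: velocity relative to the water = (-1.865, 0.363) m/s; the water relative to ground = (0.000, -2.100) m/s.
Velocity relative to ground = (-1.865, 0.363) + (0.000, -2.100) = (-1.865, -1.737) m/s.
Speed = |(-1.865, -1.737)| = 2.549 m/s.

2.5 m/s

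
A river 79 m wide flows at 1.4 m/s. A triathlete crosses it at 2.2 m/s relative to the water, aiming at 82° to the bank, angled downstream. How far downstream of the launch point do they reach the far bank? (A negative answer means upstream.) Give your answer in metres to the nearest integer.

Perpendicular speed = 2.179 m/s; crossing time = 79 / 2.179 = 36.262 s.
Net downstream speed = 1.706 m/s.
Drift = 1.706 × 36.262 = 61.870 m (downstream).

62 m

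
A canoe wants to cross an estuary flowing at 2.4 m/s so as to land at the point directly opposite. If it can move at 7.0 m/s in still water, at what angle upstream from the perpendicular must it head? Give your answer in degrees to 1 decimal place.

20.1°

To cancel the current, the upstream component of the canoe's velocity must equal the flow: 7.0 sin θ = 2.4.
sin θ = 2.4 / 7.0 = 0.3429.
θ = arcsin(0.3429) = 20.051°.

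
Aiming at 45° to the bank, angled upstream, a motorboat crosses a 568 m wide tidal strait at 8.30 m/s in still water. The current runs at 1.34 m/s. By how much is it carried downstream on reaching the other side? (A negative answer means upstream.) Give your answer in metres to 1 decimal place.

Perpendicular speed = 5.869 m/s; crossing time = 568 / 5.869 = 96.780 s.
Net downstream speed = -4.529 m/s.
Drift = -4.529 × 96.780 = -438.315 m (upstream).

-438.3 m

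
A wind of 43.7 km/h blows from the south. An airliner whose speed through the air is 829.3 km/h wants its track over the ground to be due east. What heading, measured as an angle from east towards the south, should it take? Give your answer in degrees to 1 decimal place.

3.0°

The wind pushes perpendicular to the desired track; the heading must have a component into the wind equal to 43.7 km/h: 829.3 sin θ = 43.7.
sin θ = 0.0527, so θ = 3.021°.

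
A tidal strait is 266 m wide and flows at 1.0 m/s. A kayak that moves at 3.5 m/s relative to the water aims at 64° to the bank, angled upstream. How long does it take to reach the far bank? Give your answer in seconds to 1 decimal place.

84.6 s

The component of the kayak's velocity perpendicular to the bank is 3.5 × sin 64° = 3.146 m/s.
The flow acts along the bank and has no component across it.
Time = 266 / 3.146 = 84.558 s.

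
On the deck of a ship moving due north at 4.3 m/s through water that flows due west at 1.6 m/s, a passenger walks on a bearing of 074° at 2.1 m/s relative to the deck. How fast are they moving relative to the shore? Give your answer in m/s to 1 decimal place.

4.9 m/s

In east/north components (m/s): passenger relative to ship = (2.019, 0.579); ship relative to water = (0.000, 4.300); water relative to ground = (-1.600, 0.000).
Sum = (0.419, 4.879) m/s.
Speed = |(0.419, 4.879)| = 4.897 m/s.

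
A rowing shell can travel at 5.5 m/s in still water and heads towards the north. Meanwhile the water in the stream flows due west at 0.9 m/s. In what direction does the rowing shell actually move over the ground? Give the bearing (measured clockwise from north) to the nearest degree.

Taking east as x and north as y: velocity relative to the water = (0.000, 5.500) m/s; the water relative to ground = (-0.900, 0.000) m/s.
Velocity relative to ground = (0.000, 5.500) + (-0.900, 0.000) = (-0.900, 5.500) m/s.
Bearing = atan2(-0.90, 5.50) = 350.71° clockwise from north.

351°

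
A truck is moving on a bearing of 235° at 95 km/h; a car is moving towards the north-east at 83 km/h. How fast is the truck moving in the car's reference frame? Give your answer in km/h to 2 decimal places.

177.33 km/h

Taking east as x and north as y: truck velocity = (-77.819, -54.490) km/h; car velocity = (58.690, 58.690) km/h.
Velocity of truck relative to car = (-77.819, -54.490) − (58.690, 58.690) = (-136.509, -113.180) km/h.
Magnitude = |(-136.509, -113.180)| = 177.326 km/h.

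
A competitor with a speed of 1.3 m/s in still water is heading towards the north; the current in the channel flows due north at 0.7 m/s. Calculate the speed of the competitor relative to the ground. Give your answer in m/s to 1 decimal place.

Taking east as x and north as y: velocity relative to the water = (0.000, 1.300) m/s; the water relative to ground = (0.000, 0.700) m/s.
Velocity relative to ground = (0.000, 1.300) + (0.000, 0.700) = (0.000, 2.000) m/s.
Speed = |(0.000, 2.000)| = 2.000 m/s.

2.0 m/s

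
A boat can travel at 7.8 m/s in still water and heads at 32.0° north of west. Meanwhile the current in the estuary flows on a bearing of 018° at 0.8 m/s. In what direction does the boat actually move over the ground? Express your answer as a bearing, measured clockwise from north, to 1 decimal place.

Taking east as x and north as y: velocity relative to the water = (-6.615, 4.133) m/s; the water relative to ground = (0.247, 0.761) m/s.
Velocity relative to ground = (-6.615, 4.133) + (0.247, 0.761) = (-6.368, 4.894) m/s.
Bearing = atan2(-6.37, 4.89) = 307.55° clockwise from north.

307.5°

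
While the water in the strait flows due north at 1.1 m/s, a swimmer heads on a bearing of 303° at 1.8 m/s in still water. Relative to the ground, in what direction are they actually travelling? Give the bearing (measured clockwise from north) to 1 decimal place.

324.0°

Taking east as x and north as y: velocity relative to the water = (-1.510, 0.980) m/s; the water relative to ground = (0.000, 1.100) m/s.
Velocity relative to ground = (-1.510, 0.980) + (0.000, 1.100) = (-1.510, 2.080) m/s.
Bearing = atan2(-1.51, 2.08) = 324.03° clockwise from north.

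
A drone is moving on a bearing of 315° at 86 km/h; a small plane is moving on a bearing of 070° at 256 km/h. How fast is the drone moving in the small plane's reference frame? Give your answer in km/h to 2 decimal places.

Taking east as x and north as y: drone velocity = (-60.811, 60.811) km/h; small plane velocity = (240.561, 87.557) km/h.
Velocity of drone relative to small plane = (-60.811, 60.811) − (240.561, 87.557) = (-301.372, -26.746) km/h.
Magnitude = |(-301.372, -26.746)| = 302.557 km/h.

302.56 km/h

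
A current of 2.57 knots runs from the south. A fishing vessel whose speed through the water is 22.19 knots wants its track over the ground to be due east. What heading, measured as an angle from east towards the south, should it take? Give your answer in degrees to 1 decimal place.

The current pushes perpendicular to the desired track; the heading must have a component into the current equal to 2.57 knots: 22.19 sin θ = 2.57.
sin θ = 0.1158, so θ = 6.651°.

6.7°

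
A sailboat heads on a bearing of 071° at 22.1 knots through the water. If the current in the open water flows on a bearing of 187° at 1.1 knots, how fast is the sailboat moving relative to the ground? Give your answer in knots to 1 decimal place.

Taking east as x and north as y: velocity relative to the water = (20.896, 7.195) knots; the water relative to ground = (-0.134, -1.092) knots.
Velocity relative to ground = (20.896, 7.195) + (-0.134, -1.092) = (20.762, 6.103) knots.
Speed = |(20.762, 6.103)| = 21.640 knots.

21.6 knots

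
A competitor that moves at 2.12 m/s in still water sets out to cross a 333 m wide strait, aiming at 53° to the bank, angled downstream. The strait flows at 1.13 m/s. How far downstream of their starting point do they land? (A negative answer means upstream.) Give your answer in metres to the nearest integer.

Perpendicular speed = 1.693 m/s; crossing time = 333 / 1.693 = 196.680 s.
Net downstream speed = 2.406 m/s.
Drift = 2.406 × 196.680 = 473.182 m (downstream).

473 m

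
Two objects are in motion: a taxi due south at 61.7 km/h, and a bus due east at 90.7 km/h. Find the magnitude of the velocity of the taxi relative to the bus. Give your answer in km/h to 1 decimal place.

Taking east as x and north as y: taxi velocity = (0.000, -61.700) km/h; bus velocity = (90.700, 0.000) km/h.
Velocity of taxi relative to bus = (0.000, -61.700) − (90.700, 0.000) = (-90.700, -61.700) km/h.
Magnitude = |(-90.700, -61.700)| = 109.697 km/h.

109.7 km/h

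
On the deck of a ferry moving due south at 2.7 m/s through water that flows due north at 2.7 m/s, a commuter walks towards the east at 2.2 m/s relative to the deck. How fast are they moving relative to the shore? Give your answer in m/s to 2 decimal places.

2.20 m/s

In east/north components (m/s): commuter relative to ferry = (2.200, 0.000); ferry relative to water = (0.000, -2.700); water relative to ground = (0.000, 2.700).
Sum = (2.200, 0.000) m/s.
Speed = |(2.200, 0.000)| = 2.200 m/s.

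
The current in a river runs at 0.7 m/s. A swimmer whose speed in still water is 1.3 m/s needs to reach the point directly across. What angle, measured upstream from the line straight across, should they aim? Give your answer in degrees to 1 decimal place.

32.6°

To cancel the current, the upstream component of the swimmer's velocity must equal the flow: 1.3 sin θ = 0.7.
sin θ = 0.7 / 1.3 = 0.5385.
θ = arcsin(0.5385) = 32.579°.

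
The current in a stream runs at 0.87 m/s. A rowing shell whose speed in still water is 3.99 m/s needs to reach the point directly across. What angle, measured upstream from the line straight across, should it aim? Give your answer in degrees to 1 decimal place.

To cancel the current, the upstream component of the rowing shell's velocity must equal the flow: 3.99 sin θ = 0.87.
sin θ = 0.87 / 3.99 = 0.2180.
θ = arcsin(0.2180) = 12.594°.

12.6°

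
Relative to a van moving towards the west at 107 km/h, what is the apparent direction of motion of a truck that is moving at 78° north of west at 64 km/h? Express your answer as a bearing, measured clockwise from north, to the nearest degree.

Taking east as x and north as y: truck velocity = (-13.306, 62.601) km/h; van velocity = (-107.000, 0.000) km/h.
Velocity of truck relative to van = (-13.306, 62.601) − (-107.000, 0.000) = (93.694, 62.601) km/h.
Bearing = atan2(93.69, 62.60) = 56.25° clockwise from north.

056°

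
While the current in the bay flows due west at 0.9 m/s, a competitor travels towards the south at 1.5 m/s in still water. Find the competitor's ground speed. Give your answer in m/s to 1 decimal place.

Taking east as x and north as y: velocity relative to the water = (0.000, -1.500) m/s; the water relative to ground = (-0.900, 0.000) m/s.
Velocity relative to ground = (0.000, -1.500) + (-0.900, 0.000) = (-0.900, -1.500) m/s.
Speed = |(-0.900, -1.500)| = 1.749 m/s.

1.7 m/s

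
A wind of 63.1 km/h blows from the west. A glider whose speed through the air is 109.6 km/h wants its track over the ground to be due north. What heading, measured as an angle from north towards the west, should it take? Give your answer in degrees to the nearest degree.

35°

The wind pushes perpendicular to the desired track; the heading must have a component into the wind equal to 63.1 km/h: 109.6 sin θ = 63.1.
sin θ = 0.5757, so θ = 35.151°.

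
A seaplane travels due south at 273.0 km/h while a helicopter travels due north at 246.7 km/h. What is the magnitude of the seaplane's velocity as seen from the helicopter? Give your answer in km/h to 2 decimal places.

Taking east as x and north as y: seaplane velocity = (0.000, -273.000) km/h; helicopter velocity = (0.000, 246.700) km/h.
Velocity of seaplane relative to helicopter = (0.000, -273.000) − (0.000, 246.700) = (0.000, -519.700) km/h.
Magnitude = |(0.000, -519.700)| = 519.700 km/h.

519.70 km/h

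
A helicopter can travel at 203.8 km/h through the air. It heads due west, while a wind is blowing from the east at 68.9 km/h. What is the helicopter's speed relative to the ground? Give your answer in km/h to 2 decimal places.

Taking east as x and north as y: velocity relative to the air = (-203.800, 0.000) km/h; the air relative to ground = (-68.900, 0.000) km/h.
Velocity relative to ground = (-203.800, 0.000) + (-68.900, 0.000) = (-272.700, 0.000) km/h.
Speed = |(-272.700, 0.000)| = 272.700 km/h.

272.70 km/h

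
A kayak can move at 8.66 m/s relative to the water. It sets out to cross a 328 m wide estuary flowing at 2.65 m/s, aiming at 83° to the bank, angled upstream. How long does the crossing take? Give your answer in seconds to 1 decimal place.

The component of the kayak's velocity perpendicular to the bank is 8.66 × sin 83° = 8.595 m/s.
The flow acts along the bank and has no component across it.
Time = 328 / 8.595 = 38.160 s.

38.2 s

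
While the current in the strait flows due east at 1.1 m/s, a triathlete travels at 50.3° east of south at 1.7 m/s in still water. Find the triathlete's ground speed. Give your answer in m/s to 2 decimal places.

2.64 m/s

Taking east as x and north as y: velocity relative to the water = (1.308, -1.086) m/s; the water relative to ground = (1.100, 0.000) m/s.
Velocity relative to ground = (1.308, -1.086) + (1.100, 0.000) = (2.408, -1.086) m/s.
Speed = |(2.408, -1.086)| = 2.642 m/s.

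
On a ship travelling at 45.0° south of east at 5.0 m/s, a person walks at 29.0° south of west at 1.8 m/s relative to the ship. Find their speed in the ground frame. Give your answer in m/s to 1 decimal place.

4.8 m/s

Taking east as x and north as y: ship velocity = (3.536, -3.536) m/s; person velocity relative to ship = (-1.574, -0.873) m/s.
Velocity relative to ground = (3.536, -3.536) + (-1.574, -0.873) = (1.961, -4.408) m/s.
Speed = |(1.961, -4.408)| = 4.825 m/s.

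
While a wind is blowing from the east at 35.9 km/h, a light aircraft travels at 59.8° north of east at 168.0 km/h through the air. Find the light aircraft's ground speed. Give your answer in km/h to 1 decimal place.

Taking east as x and north as y: velocity relative to the air = (84.507, 145.198) km/h; the air relative to ground = (-35.900, 0.000) km/h.
Velocity relative to ground = (84.507, 145.198) + (-35.900, 0.000) = (48.607, 145.198) km/h.
Speed = |(48.607, 145.198)| = 153.118 km/h.

153.1 km/h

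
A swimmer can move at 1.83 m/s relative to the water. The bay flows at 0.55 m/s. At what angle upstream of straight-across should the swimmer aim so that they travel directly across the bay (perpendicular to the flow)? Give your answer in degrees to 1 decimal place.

To cancel the current, the upstream component of the swimmer's velocity must equal the flow: 1.83 sin θ = 0.55.
sin θ = 0.55 / 1.83 = 0.3005.
θ = arcsin(0.3005) = 17.490°.

17.5°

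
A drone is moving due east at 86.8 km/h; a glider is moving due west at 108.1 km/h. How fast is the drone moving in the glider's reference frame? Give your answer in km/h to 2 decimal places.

Taking east as x and north as y: drone velocity = (86.800, 0.000) km/h; glider velocity = (-108.100, 0.000) km/h.
Velocity of drone relative to glider = (86.800, 0.000) − (-108.100, 0.000) = (194.900, 0.000) km/h.
Magnitude = |(194.900, 0.000)| = 194.900 km/h.

194.90 km/h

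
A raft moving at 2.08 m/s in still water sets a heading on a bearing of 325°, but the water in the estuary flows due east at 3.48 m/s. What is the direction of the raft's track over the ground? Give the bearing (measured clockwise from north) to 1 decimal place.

Taking east as x and north as y: velocity relative to the water = (-1.193, 1.704) m/s; the water relative to ground = (3.480, 0.000) m/s.
Velocity relative to ground = (-1.193, 1.704) + (3.480, 0.000) = (2.287, 1.704) m/s.
Bearing = atan2(2.29, 1.70) = 53.31° clockwise from north.

053.3°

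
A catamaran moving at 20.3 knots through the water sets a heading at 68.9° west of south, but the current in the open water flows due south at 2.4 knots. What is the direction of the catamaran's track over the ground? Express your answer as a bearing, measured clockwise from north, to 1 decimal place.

Taking east as x and north as y: velocity relative to the water = (-18.939, -7.308) knots; the water relative to ground = (0.000, -2.400) knots.
Velocity relative to ground = (-18.939, -7.308) + (0.000, -2.400) = (-18.939, -9.708) knots.
Bearing = atan2(-18.94, -9.71) = 242.86° clockwise from north.

242.9°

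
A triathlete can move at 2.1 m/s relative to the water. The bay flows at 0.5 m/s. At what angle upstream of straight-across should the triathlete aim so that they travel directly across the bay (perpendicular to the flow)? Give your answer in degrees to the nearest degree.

14°

To cancel the current, the upstream component of the triathlete's velocity must equal the flow: 2.1 sin θ = 0.5.
sin θ = 0.5 / 2.1 = 0.2381.
θ = arcsin(0.2381) = 13.774°.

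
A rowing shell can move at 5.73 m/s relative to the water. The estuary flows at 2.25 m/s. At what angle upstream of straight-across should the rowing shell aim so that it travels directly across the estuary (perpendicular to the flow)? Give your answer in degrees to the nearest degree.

To cancel the current, the upstream component of the rowing shell's velocity must equal the flow: 5.73 sin θ = 2.25.
sin θ = 2.25 / 5.73 = 0.3927.
θ = arcsin(0.3927) = 23.121°.

23°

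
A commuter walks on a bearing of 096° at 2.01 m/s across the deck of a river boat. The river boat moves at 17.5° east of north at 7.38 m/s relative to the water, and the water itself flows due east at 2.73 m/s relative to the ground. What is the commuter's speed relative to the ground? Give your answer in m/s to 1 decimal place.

9.7 m/s

In east/north components (m/s): commuter relative to river boat = (1.999, -0.210); river boat relative to water = (2.219, 7.038); water relative to ground = (2.730, 0.000).
Sum = (6.948, 6.828) m/s.
Speed = |(6.948, 6.828)| = 9.742 m/s.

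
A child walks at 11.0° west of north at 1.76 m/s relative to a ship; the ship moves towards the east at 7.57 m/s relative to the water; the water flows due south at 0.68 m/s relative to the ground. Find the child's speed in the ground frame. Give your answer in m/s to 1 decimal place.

In east/north components (m/s): child relative to ship = (-0.336, 1.728); ship relative to water = (7.570, 0.000); water relative to ground = (0.000, -0.680).
Sum = (7.234, 1.048) m/s.
Speed = |(7.234, 1.048)| = 7.310 m/s.

7.3 m/s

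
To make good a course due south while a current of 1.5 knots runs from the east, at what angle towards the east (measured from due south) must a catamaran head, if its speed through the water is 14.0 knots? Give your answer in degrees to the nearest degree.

6°

The current pushes perpendicular to the desired track; the heading must have a component into the current equal to 1.5 knots: 14.0 sin θ = 1.5.
sin θ = 0.1071, so θ = 6.151°.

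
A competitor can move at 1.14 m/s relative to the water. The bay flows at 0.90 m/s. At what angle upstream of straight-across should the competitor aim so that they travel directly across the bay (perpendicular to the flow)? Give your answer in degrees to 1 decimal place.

52.1°

To cancel the current, the upstream component of the competitor's velocity must equal the flow: 1.14 sin θ = 0.90.
sin θ = 0.90 / 1.14 = 0.7895.
θ = arcsin(0.7895) = 52.136°.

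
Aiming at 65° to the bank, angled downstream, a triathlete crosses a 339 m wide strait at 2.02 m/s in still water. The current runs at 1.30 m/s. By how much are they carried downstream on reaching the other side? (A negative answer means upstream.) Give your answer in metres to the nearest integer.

399 m

Perpendicular speed = 1.831 m/s; crossing time = 339 / 1.831 = 185.171 s.
Net downstream speed = 2.154 m/s.
Drift = 2.154 × 185.171 = 398.800 m (downstream).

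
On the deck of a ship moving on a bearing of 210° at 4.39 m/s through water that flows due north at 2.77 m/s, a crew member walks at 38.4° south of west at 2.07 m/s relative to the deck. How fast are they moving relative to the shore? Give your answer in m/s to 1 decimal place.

4.5 m/s

In east/north components (m/s): crew member relative to ship = (-1.622, -1.286); ship relative to water = (-2.195, -3.802); water relative to ground = (0.000, 2.770).
Sum = (-3.817, -2.318) m/s.
Speed = |(-3.817, -2.318)| = 4.466 m/s.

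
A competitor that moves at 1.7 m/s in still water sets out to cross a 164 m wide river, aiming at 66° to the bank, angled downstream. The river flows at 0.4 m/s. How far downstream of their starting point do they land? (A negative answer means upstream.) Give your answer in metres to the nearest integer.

115 m

Perpendicular speed = 1.553 m/s; crossing time = 164 / 1.553 = 105.600 s.
Net downstream speed = 1.091 m/s.
Drift = 1.091 × 105.600 = 115.258 m (downstream).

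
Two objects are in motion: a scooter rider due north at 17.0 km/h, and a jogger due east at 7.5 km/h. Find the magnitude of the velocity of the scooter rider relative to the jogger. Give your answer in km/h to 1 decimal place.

Taking east as x and north as y: scooter rider velocity = (0.000, 17.000) km/h; jogger velocity = (7.500, 0.000) km/h.
Velocity of scooter rider relative to jogger = (0.000, 17.000) − (7.500, 0.000) = (-7.500, 17.000) km/h.
Magnitude = |(-7.500, 17.000)| = 18.581 km/h.

18.6 km/h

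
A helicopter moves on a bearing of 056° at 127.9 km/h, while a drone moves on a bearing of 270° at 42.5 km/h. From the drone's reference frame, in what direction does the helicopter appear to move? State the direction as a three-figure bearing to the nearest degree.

064°

Taking east as x and north as y: helicopter velocity = (106.034, 71.521) km/h; drone velocity = (-42.500, 0.000) km/h.
Velocity of helicopter relative to drone = (106.034, 71.521) − (-42.500, 0.000) = (148.534, 71.521) km/h.
Bearing = atan2(148.53, 71.52) = 64.29° clockwise from north.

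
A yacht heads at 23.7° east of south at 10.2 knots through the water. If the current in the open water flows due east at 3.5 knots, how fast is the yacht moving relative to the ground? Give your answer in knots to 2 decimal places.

12.04 knots

Taking east as x and north as y: velocity relative to the water = (4.100, -9.340) knots; the water relative to ground = (3.500, 0.000) knots.
Velocity relative to ground = (4.100, -9.340) + (3.500, 0.000) = (7.600, -9.340) knots.
Speed = |(7.600, -9.340)| = 12.041 knots.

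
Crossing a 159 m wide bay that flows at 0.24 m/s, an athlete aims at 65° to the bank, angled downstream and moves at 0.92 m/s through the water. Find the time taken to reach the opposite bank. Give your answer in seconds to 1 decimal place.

190.7 s

The component of the athlete's velocity perpendicular to the bank is 0.92 × sin 65° = 0.834 m/s.
The current is parallel to the bank, so it does not affect the crossing time.
Time = 159 / 0.834 = 190.692 s.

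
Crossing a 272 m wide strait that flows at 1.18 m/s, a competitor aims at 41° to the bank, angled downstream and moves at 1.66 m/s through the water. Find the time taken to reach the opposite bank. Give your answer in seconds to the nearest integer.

The component of the competitor's velocity perpendicular to the bank is 1.66 × sin 41° = 1.089 m/s.
The current is parallel to the bank, so it does not affect the crossing time.
Time = 272 / 1.089 = 249.757 s.

250 s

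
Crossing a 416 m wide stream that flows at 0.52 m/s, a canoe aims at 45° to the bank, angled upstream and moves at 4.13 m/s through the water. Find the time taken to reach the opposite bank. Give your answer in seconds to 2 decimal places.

The component of the canoe's velocity perpendicular to the bank is 4.13 × sin 45° = 2.920 m/s.
The flow acts along the bank and has no component across it.
Time = 416 / 2.920 = 142.449 s.

142.45 s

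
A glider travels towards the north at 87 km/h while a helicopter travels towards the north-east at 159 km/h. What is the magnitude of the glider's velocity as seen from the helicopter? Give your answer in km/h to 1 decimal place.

115.3 km/h

Taking east as x and north as y: glider velocity = (0.000, 87.000) km/h; helicopter velocity = (112.430, 112.430) km/h.
Velocity of glider relative to helicopter = (0.000, 87.000) − (112.430, 112.430) = (-112.430, -25.430) km/h.
Magnitude = |(-112.430, -25.430)| = 115.270 km/h.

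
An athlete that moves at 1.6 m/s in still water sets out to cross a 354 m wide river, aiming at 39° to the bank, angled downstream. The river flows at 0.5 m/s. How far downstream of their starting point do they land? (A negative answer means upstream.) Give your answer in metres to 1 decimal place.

612.9 m

Perpendicular speed = 1.007 m/s; crossing time = 354 / 1.007 = 351.570 s.
Net downstream speed = 1.743 m/s.
Drift = 1.743 × 351.570 = 612.938 m (downstream).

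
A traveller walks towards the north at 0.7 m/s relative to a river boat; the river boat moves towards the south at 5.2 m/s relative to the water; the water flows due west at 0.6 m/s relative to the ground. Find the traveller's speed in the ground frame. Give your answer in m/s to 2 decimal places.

4.54 m/s

In east/north components (m/s): traveller relative to river boat = (0.000, 0.700); river boat relative to water = (0.000, -5.200); water relative to ground = (-0.600, 0.000).
Sum = (-0.600, -4.500) m/s.
Speed = |(-0.600, -4.500)| = 4.540 m/s.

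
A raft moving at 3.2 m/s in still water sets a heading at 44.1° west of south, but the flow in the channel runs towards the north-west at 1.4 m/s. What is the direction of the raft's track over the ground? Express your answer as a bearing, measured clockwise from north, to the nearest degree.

248°

Taking east as x and north as y: velocity relative to the water = (-2.227, -2.298) m/s; the water relative to ground = (-0.990, 0.990) m/s.
Velocity relative to ground = (-2.227, -2.298) + (-0.990, 0.990) = (-3.217, -1.308) m/s.
Bearing = atan2(-3.22, -1.31) = 247.87° clockwise from north.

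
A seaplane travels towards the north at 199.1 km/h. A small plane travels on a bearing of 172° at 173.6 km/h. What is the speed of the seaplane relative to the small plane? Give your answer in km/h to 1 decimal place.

Taking east as x and north as y: seaplane velocity = (0.000, 199.100) km/h; small plane velocity = (24.160, -171.911) km/h.
Velocity of seaplane relative to small plane = (0.000, 199.100) − (24.160, -171.911) = (-24.160, 371.011) km/h.
Magnitude = |(-24.160, 371.011)| = 371.796 km/h.

371.8 km/h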